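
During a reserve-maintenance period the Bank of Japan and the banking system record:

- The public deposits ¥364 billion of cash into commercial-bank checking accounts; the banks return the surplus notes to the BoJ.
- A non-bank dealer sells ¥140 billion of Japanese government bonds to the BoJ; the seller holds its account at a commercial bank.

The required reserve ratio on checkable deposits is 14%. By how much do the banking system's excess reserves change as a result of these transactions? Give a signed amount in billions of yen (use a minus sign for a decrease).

Currency deposit ¥364 billion: reserves +¥364B, deposits +¥364B.
Asset purchase (from non-banks) ¥140 billion: reserves +¥140B, deposits +¥140B.
Totals: Δreserves = +¥504B, Δdeposits = +¥504B.
Δrequired reserves = 14% × +¥504B = +¥70.56B.
Δexcess reserves = Δreserves − Δrequired = +¥504B − (+¥70.56B) = +¥433.44 billion.

+¥433.44 billion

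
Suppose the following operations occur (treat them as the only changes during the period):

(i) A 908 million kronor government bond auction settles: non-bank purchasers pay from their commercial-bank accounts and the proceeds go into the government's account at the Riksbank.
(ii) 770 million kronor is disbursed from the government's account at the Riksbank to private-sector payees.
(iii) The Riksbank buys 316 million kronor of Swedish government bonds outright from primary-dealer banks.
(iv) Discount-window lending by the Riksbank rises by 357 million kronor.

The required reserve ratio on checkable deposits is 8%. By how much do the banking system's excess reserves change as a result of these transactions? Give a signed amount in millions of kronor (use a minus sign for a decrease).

+546.04 million

Government account inflow 908 million kronor: reserves −908M, deposits −908M.
Government spending 770 million kronor: reserves +770M, deposits +770M.
OMO purchase (from banks) 316 million kronor: reserves +316M, deposits 0.
Discount-window loan 357 million kronor: reserves +357M, deposits 0.
Totals: Δreserves = +535M, Δdeposits = −138M.
Δrequired reserves = 8% × −138M = −11.04M.
Δexcess reserves = Δreserves − Δrequired = +535M − (−11.04M) = +546.04 million.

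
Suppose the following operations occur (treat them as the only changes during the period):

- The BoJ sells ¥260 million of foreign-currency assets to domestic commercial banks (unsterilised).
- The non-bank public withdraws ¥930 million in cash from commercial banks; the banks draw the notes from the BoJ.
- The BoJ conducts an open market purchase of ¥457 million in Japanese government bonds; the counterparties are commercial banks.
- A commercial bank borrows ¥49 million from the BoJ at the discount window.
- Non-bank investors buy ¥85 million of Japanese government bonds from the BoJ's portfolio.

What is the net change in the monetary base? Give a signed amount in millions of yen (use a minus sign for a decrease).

BoJ balance sheet:
  Assets:      Securities +¥372M, Loans to banks +¥49M, Foreign assets −¥260M
  Liabilities: Bank reserves −¥769M, Currency in circulation +¥930M
Monetary base = currency + reserves: +¥930M + (−¥769M) = +¥161 million.

+¥161 million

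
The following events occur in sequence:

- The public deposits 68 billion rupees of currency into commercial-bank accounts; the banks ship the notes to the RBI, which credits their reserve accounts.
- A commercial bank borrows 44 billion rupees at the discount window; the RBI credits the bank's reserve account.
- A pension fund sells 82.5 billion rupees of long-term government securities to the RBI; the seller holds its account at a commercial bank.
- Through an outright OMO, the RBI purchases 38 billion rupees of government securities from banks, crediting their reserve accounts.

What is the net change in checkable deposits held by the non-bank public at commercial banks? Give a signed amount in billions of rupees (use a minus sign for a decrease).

Currency deposit 68 billion rupees: non-bank counterparties' bank balances rise → +68B.
Discount-window loan 44 billion rupees: the counterparty is a bank, so public deposits are unchanged → 0.
Asset purchase (from non-banks) 82.5 billion rupees: non-bank counterparties' bank balances rise → +82.5B.
OMO purchase (from banks) 38 billion rupees: the counterparty is a bank, so public deposits are unchanged → 0.
Net: 68 + 0 + 82.5 + 0 = +150.5 billion.

+150.5 billion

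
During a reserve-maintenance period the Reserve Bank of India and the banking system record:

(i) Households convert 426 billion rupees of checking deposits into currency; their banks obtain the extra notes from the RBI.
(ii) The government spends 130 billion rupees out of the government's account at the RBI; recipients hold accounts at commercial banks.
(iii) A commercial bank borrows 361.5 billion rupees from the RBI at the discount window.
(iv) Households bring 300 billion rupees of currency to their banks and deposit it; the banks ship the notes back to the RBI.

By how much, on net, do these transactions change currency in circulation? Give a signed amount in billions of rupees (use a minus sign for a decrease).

Currency withdrawal 426 billion rupees: notes leave the central bank → +426B.
Government spending 130 billion rupees: no currency enters or leaves circulation → 0.
Discount-window loan 361.5 billion rupees: no currency enters or leaves circulation → 0.
Currency deposit 300 billion rupees: notes return to the central bank → −300B.
Net: 426 + 0 + 0 − 300 = +126 billion.

+126 billion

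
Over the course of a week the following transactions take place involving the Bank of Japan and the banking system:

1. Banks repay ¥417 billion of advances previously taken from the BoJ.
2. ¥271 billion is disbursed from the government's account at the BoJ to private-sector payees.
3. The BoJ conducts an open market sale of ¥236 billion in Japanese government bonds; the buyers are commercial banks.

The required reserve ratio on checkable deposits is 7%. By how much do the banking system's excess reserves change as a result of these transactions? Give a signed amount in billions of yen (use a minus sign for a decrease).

-¥400.97 billion

Discount-window repayment ¥417 billion: reserves −¥417B, deposits 0.
Government spending ¥271 billion: reserves +¥271B, deposits +¥271B.
OMO sale (to banks) ¥236 billion: reserves −¥236B, deposits 0.
Totals: Δreserves = −¥382B, Δdeposits = +¥271B.
Δrequired reserves = 7% × +¥271B = +¥18.97B.
Δexcess reserves = Δreserves − Δrequired = −¥382B − (+¥18.97B) = -¥400.97 billion.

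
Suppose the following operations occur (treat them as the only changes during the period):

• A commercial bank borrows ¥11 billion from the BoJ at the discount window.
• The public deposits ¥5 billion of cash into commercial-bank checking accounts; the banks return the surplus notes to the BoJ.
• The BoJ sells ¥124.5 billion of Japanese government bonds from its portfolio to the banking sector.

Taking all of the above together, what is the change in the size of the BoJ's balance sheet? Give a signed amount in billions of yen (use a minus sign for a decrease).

-¥113.5 billion

BoJ balance sheet:
  Assets:      Securities −¥124.5B, Loans to banks +¥11B
  Liabilities: Bank reserves −¥108.5B, Currency in circulation −¥5B
Change in total BoJ assets = -¥113.5 billion.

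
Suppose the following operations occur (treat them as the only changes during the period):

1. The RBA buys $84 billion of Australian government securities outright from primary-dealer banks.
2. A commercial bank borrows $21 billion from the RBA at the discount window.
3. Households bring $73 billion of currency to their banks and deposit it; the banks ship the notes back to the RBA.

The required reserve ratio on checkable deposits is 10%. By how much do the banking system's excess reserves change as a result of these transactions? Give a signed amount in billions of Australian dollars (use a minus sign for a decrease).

+$170.7 billion

OMO purchase (from banks) $84 billion: reserves +$84B, deposits 0.
Discount-window loan $21 billion: reserves +$21B, deposits 0.
Currency deposit $73 billion: reserves +$73B, deposits +$73B.
Totals: Δreserves = +$178B, Δdeposits = +$73B.
Δrequired reserves = 10% × +$73B = +$7.3B.
Δexcess reserves = Δreserves − Δrequired = +$178B − (+$7.3B) = +$170.7 billion.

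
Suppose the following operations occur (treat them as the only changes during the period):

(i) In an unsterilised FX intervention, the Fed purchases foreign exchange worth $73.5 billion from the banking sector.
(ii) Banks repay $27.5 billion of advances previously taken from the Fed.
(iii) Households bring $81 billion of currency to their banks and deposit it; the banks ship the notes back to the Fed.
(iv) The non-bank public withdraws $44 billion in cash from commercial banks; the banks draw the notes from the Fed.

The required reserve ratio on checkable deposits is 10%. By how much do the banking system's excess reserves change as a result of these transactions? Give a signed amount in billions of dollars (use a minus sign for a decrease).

FX purchase $73.5 billion: reserves +$73.5B, deposits 0.
Discount-window repayment $27.5 billion: reserves −$27.5B, deposits 0.
Currency deposit $81 billion: reserves +$81B, deposits +$81B.
Currency withdrawal $44 billion: reserves −$44B, deposits −$44B.
Totals: Δreserves = +$83B, Δdeposits = +$37B.
Δrequired reserves = 10% × +$37B = +$3.7B.
Δexcess reserves = Δreserves − Δrequired = +$83B − (+$3.7B) = +$79.3 billion.

+$79.3 billion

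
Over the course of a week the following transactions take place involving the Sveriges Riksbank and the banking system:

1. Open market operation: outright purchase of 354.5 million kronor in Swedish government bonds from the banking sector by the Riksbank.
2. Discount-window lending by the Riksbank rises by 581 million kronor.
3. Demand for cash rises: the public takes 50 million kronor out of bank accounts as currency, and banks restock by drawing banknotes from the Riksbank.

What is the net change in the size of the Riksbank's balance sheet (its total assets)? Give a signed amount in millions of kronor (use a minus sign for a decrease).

Riksbank balance sheet:
  Assets:      Securities +354.5M, Loans to banks +581M
  Liabilities: Bank reserves +885.5M, Currency in circulation +50M
Commercial banking system:
  Assets:      Reserves at CB +885.5M, Securities −354.5M
  Liabilities: Checkable deposits −50M, Borrowings from CB +581M
Change in total Riksbank assets = +935.5 million.

+935.5 million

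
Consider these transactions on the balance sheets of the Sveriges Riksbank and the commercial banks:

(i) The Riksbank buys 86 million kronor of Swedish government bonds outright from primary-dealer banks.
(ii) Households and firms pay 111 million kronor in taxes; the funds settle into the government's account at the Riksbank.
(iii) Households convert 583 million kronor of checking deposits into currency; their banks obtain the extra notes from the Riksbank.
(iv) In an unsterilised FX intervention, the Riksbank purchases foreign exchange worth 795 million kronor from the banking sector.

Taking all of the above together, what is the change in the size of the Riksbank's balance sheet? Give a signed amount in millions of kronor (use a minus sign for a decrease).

+881 million

OMO purchase (from banks) 86 million kronor: a Riksbank asset is acquired → +86M.
Government account inflow 111 million kronor: only the composition of liabilities changes → 0.
Currency withdrawal 583 million kronor: only the composition of liabilities changes → 0.
FX purchase 795 million kronor: a Riksbank asset is acquired → +795M.
Net: 86 + 0 + 0 + 795 = +881 million.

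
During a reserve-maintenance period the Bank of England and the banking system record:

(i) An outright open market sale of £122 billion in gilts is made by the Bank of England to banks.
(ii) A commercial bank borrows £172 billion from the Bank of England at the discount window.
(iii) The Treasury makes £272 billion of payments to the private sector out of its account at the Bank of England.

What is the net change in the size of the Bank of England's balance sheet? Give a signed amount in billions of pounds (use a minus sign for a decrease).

OMO sale (to banks) £122 billion: a Bank of England asset is shed → −£122B.
Discount-window loan £172 billion: a Bank of England asset is acquired → +£172B.
Government spending £272 billion: only the composition of liabilities changes → 0.
Net: −122 + 172 + 0 = +£50 billion.

+£50 billion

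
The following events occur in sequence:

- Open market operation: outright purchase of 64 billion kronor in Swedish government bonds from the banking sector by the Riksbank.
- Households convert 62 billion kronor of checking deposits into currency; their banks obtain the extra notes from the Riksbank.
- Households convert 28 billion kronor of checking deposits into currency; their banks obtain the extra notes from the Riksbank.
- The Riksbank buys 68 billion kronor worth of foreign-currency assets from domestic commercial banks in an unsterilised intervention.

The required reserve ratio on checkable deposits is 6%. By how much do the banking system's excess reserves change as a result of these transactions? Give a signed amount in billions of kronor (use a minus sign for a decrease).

+47.4 billion

OMO purchase (from banks) 64 billion kronor: reserves +64B, deposits 0.
Currency withdrawal 62 billion kronor: reserves −62B, deposits −62B.
Currency withdrawal 28 billion kronor: reserves −28B, deposits −28B.
FX purchase 68 billion kronor: reserves +68B, deposits 0.
Totals: Δreserves = +42B, Δdeposits = −90B.
Δrequired reserves = 6% × −90B = −5.4B.
Δexcess reserves = Δreserves − Δrequired = +42B − (−5.4B) = +47.4 billion.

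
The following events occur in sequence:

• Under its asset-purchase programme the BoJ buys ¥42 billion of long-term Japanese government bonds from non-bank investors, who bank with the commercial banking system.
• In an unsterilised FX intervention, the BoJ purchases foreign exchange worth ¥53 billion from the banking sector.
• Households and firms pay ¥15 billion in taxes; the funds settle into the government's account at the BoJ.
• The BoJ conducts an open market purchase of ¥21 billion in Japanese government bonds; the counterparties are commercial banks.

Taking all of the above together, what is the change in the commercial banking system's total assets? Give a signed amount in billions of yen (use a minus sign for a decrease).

+¥27 billion

BoJ balance sheet:
  Assets:      Securities +¥63B, Foreign assets +¥53B
  Liabilities: Bank reserves +¥101B, Government deposits +¥15B
Commercial banking system:
  Assets:      Reserves at CB +¥101B, Securities −¥21B, Foreign assets −¥53B
  Liabilities: Checkable deposits +¥27B
Change in total bank assets = +¥27 billion.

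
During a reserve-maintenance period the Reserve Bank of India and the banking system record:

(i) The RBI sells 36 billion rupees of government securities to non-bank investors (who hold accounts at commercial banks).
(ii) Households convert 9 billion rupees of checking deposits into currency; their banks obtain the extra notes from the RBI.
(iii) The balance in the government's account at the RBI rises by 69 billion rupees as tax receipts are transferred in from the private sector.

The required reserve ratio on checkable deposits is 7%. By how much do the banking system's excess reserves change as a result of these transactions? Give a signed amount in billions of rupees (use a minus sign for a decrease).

-106.02 billion

Asset sale (to non-banks) 36 billion rupees: reserves −36B, deposits −36B.
Currency withdrawal 9 billion rupees: reserves −9B, deposits −9B.
Government account inflow 69 billion rupees: reserves −69B, deposits −69B.
Totals: Δreserves = −114B, Δdeposits = −114B.
Δrequired reserves = 7% × −114B = −7.98B.
Δexcess reserves = Δreserves − Δrequired = −114B − (−7.98B) = -106.02 billion.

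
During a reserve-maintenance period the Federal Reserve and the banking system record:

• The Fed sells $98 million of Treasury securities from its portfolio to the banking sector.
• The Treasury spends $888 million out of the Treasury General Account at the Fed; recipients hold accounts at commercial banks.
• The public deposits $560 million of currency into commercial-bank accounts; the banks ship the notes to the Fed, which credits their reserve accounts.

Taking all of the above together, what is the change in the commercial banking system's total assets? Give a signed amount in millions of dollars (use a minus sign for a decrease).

Fed balance sheet:
  Assets:      Securities −$98M
  Liabilities: Bank reserves +$1350M, Currency in circulation −$560M, Government deposits −$888M
Commercial banking system:
  Assets:      Reserves at CB +$1350M, Securities +$98M
  Liabilities: Checkable deposits +$1448M
Change in total bank assets = +$1448 million.

+$1448 million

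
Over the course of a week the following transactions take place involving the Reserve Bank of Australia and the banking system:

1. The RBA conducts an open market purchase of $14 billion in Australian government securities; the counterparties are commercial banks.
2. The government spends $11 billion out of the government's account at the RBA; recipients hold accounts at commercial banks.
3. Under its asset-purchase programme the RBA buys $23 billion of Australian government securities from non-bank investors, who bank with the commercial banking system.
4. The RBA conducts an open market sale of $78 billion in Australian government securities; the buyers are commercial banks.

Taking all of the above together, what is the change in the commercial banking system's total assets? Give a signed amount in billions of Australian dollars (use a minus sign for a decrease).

RBA balance sheet:
  Assets:      Securities −$41B
  Liabilities: Bank reserves −$30B, Government deposits −$11B
Commercial banking system:
  Assets:      Reserves at CB −$30B, Securities +$64B
  Liabilities: Checkable deposits +$34B
Change in total bank assets = +$34 billion.

+$34 billion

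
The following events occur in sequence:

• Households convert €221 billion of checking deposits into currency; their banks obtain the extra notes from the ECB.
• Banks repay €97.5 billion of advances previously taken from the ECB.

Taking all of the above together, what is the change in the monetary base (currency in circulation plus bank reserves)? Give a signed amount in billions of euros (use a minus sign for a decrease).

ECB balance sheet:
  Assets:      Loans to banks −€97.5B
  Liabilities: Bank reserves −€318.5B, Currency in circulation +€221B
Monetary base = currency + reserves: +€221B + (−€318.5B) = -€97.5 billion.

-€97.5 billion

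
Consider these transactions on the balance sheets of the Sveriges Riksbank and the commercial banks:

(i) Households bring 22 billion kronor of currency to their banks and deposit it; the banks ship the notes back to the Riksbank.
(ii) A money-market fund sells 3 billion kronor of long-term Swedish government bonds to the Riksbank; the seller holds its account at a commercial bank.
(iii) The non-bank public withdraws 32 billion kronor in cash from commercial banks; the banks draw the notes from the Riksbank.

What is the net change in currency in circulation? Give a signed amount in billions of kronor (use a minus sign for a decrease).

Currency deposit 22 billion kronor: notes return to the central bank → −22B.
Asset purchase (from non-banks) 3 billion kronor: no currency enters or leaves circulation → 0.
Currency withdrawal 32 billion kronor: notes leave the central bank → +32B.
Net: −22 + 0 + 32 = +10 billion.

+10 billion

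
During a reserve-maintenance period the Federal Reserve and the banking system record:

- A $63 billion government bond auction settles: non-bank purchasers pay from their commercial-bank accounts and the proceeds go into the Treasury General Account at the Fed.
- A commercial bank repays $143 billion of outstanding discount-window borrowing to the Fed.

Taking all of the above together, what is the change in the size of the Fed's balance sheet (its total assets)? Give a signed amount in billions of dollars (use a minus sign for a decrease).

Government account inflow $63 billion: only the composition of liabilities changes → 0.
Discount-window repayment $143 billion: a Fed asset is shed → −$143B.
Net: 0 − 143 = -$143 billion.

-$143 billion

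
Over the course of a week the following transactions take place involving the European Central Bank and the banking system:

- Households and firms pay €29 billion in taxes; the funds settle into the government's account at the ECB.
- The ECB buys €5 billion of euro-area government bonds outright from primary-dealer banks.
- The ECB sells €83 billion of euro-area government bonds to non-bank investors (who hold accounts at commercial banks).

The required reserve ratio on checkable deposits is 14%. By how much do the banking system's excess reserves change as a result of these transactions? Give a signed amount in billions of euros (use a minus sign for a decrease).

-€91.32 billion

Government account inflow €29 billion: reserves −€29B, deposits −€29B.
OMO purchase (from banks) €5 billion: reserves +€5B, deposits 0.
Asset sale (to non-banks) €83 billion: reserves −€83B, deposits −€83B.
Totals: Δreserves = −€107B, Δdeposits = −€112B.
Δrequired reserves = 14% × −€112B = −€15.68B.
Δexcess reserves = Δreserves − Δrequired = −€107B − (−€15.68B) = -€91.32 billion.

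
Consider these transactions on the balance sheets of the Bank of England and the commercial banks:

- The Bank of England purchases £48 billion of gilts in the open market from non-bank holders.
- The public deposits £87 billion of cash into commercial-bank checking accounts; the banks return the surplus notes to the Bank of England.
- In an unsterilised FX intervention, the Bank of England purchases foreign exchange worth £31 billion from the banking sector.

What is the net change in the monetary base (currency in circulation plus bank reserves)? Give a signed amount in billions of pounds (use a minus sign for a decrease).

+£79 billion

Bank of England balance sheet:
  Assets:      Securities +£48B, Foreign assets +£31B
  Liabilities: Bank reserves +£166B, Currency in circulation −£87B
Monetary base = currency + reserves: −£87B + (+£166B) = +£79 billion.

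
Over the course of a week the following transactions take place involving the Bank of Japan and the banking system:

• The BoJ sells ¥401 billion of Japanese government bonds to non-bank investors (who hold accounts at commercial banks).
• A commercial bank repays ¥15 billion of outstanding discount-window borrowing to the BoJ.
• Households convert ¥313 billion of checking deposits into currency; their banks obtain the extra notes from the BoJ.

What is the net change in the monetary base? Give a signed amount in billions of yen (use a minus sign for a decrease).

-¥416 billion

Asset sale (to non-banks) ¥401 billion: BoJ balance sheet contracts → −¥401B.
Discount-window repayment ¥15 billion: BoJ balance sheet contracts → −¥15B.
Currency withdrawal ¥313 billion: just a shift between currency and reserves — both are base money → 0.
Net: −401 − 15 + 0 = -¥416 billion.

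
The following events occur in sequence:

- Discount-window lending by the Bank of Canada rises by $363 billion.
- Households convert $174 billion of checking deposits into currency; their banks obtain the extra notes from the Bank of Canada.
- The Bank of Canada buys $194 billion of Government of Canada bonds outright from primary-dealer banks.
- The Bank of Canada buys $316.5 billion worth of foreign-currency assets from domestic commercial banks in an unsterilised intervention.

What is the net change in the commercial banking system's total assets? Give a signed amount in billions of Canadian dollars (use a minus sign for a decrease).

Bank of Canada balance sheet:
  Assets:      Securities +$194B, Loans to banks +$363B, Foreign assets +$316.5B
  Liabilities: Bank reserves +$699.5B, Currency in circulation +$174B
Commercial banking system:
  Assets:      Reserves at CB +$699.5B, Securities −$194B, Foreign assets −$316.5B
  Liabilities: Checkable deposits −$174B, Borrowings from CB +$363B
Change in total bank assets = +$189 billion.

+$189 billion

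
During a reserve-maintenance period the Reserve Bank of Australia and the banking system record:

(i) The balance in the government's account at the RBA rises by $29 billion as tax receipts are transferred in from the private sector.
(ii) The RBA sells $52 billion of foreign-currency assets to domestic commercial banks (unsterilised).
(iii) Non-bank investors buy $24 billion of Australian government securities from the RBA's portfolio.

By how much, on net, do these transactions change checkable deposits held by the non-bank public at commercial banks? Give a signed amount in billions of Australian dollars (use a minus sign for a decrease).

-$53 billion

RBA balance sheet:
  Assets:      Securities −$24B, Foreign assets −$52B
  Liabilities: Bank reserves −$105B, Government deposits +$29B
Commercial banking system:
  Assets:      Reserves at CB −$105B, Foreign assets +$52B
  Liabilities: Checkable deposits −$53B
So the change in checkable deposits held by the non-bank public at commercial banks is -$53 billion.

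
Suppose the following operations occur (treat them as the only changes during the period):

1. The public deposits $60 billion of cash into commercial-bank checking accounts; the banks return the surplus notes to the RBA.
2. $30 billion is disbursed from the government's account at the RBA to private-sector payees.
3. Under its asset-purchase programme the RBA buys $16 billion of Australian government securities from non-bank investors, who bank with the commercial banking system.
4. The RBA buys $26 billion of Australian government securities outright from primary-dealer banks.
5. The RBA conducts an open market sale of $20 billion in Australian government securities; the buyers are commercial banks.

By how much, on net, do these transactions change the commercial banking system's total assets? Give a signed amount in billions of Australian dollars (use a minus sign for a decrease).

RBA balance sheet:
  Assets:      Securities +$22B
  Liabilities: Bank reserves +$112B, Currency in circulation −$60B, Government deposits −$30B
Commercial banking system:
  Assets:      Reserves at CB +$112B, Securities −$6B
  Liabilities: Checkable deposits +$106B
Change in total bank assets = +$106 billion.

+$106 billion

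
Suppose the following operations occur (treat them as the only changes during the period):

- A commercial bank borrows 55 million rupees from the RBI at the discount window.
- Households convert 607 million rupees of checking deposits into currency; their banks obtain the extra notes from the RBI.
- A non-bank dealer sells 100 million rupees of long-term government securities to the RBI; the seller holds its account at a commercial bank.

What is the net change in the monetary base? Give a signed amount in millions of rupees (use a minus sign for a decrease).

+155 million

Discount-window loan 55 million rupees: RBI balance sheet expands → +55M.
Currency withdrawal 607 million rupees: just a shift between currency and reserves — both are base money → 0.
Asset purchase (from non-banks) 100 million rupees: RBI balance sheet expands → +100M.
Net: 55 + 0 + 100 = +155 million.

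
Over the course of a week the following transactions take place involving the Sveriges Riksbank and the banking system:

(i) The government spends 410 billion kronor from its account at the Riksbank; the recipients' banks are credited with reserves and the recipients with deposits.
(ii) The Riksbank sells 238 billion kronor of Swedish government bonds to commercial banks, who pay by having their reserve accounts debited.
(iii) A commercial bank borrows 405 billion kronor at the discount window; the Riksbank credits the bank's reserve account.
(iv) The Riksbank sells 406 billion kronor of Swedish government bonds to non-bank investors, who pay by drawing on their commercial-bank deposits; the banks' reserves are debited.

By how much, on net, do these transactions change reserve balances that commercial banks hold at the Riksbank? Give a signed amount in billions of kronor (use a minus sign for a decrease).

Government spending 410 billion kronor: government payments flow into bank reserve accounts → +410B.
OMO sale (to banks) 238 billion kronor: the buying banks pay out of their reserve balances → −238B.
Discount-window loan 405 billion kronor: the loan is credited to the bank's reserve account → +405B.
Asset sale (to non-banks) 406 billion kronor: the non-bank buyers' banks settle from reserves → −406B.
Net: 410 − 238 + 405 − 406 = +171 billion.

+171 billion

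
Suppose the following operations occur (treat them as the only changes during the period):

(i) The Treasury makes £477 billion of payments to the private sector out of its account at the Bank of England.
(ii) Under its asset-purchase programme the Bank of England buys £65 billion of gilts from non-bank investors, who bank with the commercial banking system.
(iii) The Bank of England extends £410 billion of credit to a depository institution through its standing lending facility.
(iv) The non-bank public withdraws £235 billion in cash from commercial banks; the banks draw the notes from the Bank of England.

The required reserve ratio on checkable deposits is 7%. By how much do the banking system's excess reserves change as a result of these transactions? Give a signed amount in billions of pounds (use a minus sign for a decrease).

+£695.51 billion

Government spending £477 billion: reserves +£477B, deposits +£477B.
Asset purchase (from non-banks) £65 billion: reserves +£65B, deposits +£65B.
Discount-window loan £410 billion: reserves +£410B, deposits 0.
Currency withdrawal £235 billion: reserves −£235B, deposits −£235B.
Totals: Δreserves = +£717B, Δdeposits = +£307B.
Δrequired reserves = 7% × +£307B = +£21.49B.
Δexcess reserves = Δreserves − Δrequired = +£717B − (+£21.49B) = +£695.51 billion.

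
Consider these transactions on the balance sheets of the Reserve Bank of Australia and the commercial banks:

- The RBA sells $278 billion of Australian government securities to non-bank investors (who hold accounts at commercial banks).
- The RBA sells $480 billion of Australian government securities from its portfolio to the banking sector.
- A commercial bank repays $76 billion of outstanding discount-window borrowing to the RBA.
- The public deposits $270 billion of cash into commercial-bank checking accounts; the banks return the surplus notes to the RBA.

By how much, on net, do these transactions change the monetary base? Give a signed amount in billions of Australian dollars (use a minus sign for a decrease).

Asset sale (to non-banks) $278 billion: RBA balance sheet contracts → −$278B.
OMO sale (to banks) $480 billion: RBA balance sheet contracts → −$480B.
Discount-window repayment $76 billion: RBA balance sheet contracts → −$76B.
Currency deposit $270 billion: just a shift between currency and reserves — both are base money → 0.
Net: −278 − 480 − 76 + 0 = -$834 billion.

-$834 billion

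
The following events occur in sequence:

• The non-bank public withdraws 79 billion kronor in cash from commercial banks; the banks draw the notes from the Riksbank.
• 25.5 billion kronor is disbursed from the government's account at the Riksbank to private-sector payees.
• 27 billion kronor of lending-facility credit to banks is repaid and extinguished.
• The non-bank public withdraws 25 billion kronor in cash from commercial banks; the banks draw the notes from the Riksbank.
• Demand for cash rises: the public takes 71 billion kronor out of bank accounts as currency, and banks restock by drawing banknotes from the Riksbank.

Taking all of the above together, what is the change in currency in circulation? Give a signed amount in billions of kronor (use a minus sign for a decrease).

Currency withdrawal 79 billion kronor: notes leave the central bank → +79B.
Government spending 25.5 billion kronor: no currency enters or leaves circulation → 0.
Discount-window repayment 27 billion kronor: no currency enters or leaves circulation → 0.
Currency withdrawal 25 billion kronor: notes leave the central bank → +25B.
Currency withdrawal 71 billion kronor: notes leave the central bank → +71B.
Net: 79 + 0 + 0 + 25 + 71 = +175 billion.

+175 billion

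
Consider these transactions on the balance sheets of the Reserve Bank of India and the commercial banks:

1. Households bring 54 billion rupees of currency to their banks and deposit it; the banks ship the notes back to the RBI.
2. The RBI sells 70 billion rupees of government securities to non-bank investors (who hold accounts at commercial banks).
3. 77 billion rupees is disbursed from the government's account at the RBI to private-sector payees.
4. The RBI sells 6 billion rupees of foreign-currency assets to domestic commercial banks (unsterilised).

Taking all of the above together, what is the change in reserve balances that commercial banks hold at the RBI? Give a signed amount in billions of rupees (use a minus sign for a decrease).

+55 billion

RBI balance sheet:
  Assets:      Securities −70B, Foreign assets −6B
  Liabilities: Bank reserves +55B, Currency in circulation −54B, Government deposits −77B
So the change in reserve balances that commercial banks hold at the RBI is +55 billion.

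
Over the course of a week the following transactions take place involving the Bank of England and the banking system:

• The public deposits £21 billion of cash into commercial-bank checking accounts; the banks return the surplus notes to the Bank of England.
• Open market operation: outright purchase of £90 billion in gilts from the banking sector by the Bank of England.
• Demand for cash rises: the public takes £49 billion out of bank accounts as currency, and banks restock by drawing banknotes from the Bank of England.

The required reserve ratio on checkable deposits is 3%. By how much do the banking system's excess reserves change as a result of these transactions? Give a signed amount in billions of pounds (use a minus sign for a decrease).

Currency deposit £21 billion: reserves +£21B, deposits +£21B.
OMO purchase (from banks) £90 billion: reserves +£90B, deposits 0.
Currency withdrawal £49 billion: reserves −£49B, deposits −£49B.
Totals: Δreserves = +£62B, Δdeposits = −£28B.
Δrequired reserves = 3% × −£28B = −£0.84B.
Δexcess reserves = Δreserves − Δrequired = +£62B − (−£0.84B) = +£62.84 billion.

+£62.84 billion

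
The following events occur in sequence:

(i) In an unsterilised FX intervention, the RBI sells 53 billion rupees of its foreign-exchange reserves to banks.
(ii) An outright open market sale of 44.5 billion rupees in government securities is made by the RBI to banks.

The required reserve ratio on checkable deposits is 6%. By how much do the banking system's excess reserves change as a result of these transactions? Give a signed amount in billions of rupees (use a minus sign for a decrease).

FX sale 53 billion rupees: reserves −53B, deposits 0.
OMO sale (to banks) 44.5 billion rupees: reserves −44.5B, deposits 0.
Totals: Δreserves = −97.5B, Δdeposits = 0.
Δrequired reserves = 6% × 0 = 0.
Δexcess reserves = Δreserves − Δrequired = −97.5B − (0) = -97.5 billion.

-97.5 billion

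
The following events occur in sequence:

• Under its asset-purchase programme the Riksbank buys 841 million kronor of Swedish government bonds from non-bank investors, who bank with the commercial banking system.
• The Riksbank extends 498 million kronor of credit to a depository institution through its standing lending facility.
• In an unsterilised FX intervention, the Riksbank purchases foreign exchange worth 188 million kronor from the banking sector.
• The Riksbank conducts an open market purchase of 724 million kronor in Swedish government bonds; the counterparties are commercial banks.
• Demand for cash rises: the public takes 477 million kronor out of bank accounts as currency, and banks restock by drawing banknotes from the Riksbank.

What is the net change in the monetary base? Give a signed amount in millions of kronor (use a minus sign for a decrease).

+2251 million

Riksbank balance sheet:
  Assets:      Securities +1565M, Loans to banks +498M, Foreign assets +188M
  Liabilities: Bank reserves +1774M, Currency in circulation +477M
Commercial banking system:
  Assets:      Reserves at CB +1774M, Securities −724M, Foreign assets −188M
  Liabilities: Checkable deposits +364M, Borrowings from CB +498M
Monetary base = currency + reserves: +477M + (+1774M) = +2251 million.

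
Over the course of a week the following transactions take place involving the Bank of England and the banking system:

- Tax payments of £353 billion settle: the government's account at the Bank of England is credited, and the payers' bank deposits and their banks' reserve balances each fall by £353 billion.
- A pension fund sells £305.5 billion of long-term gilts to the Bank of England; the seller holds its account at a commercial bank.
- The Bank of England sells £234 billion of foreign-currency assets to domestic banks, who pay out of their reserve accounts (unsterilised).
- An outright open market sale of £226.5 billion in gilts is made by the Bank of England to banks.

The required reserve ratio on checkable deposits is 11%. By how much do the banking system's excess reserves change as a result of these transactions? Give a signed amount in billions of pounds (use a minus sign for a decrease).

Government account inflow £353 billion: reserves −£353B, deposits −£353B.
Asset purchase (from non-banks) £305.5 billion: reserves +£305.5B, deposits +£305.5B.
FX sale £234 billion: reserves −£234B, deposits 0.
OMO sale (to banks) £226.5 billion: reserves −£226.5B, deposits 0.
Totals: Δreserves = −£508B, Δdeposits = −£47.5B.
Δrequired reserves = 11% × −£47.5B = −£5.225B.
Δexcess reserves = Δreserves − Δrequired = −£508B − (−£5.225B) = -£502.775 billion.

-£502.775 billion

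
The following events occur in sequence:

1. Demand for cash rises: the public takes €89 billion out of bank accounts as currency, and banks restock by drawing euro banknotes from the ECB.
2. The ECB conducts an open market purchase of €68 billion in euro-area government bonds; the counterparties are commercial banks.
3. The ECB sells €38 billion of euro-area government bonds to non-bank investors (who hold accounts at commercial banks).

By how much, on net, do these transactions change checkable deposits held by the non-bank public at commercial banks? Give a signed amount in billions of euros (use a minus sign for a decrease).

-€127 billion

ECB balance sheet:
  Assets:      Securities +€30B
  Liabilities: Bank reserves −€59B, Currency in circulation +€89B
Commercial banking system:
  Assets:      Reserves at CB −€59B, Securities −€68B
  Liabilities: Checkable deposits −€127B
So the change in checkable deposits held by the non-bank public at commercial banks is -€127 billion.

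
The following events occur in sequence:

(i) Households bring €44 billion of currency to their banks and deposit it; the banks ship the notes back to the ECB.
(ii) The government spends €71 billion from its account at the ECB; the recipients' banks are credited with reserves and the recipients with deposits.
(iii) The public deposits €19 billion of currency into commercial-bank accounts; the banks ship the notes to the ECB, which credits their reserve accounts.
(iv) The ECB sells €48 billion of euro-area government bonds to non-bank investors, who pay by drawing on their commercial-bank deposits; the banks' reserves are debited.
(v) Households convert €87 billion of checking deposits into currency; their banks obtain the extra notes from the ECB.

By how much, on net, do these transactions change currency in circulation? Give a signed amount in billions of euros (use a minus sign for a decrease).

+€24 billion

Currency deposit €44 billion: notes return to the central bank → −€44B.
Government spending €71 billion: no currency enters or leaves circulation → 0.
Currency deposit €19 billion: notes return to the central bank → −€19B.
Asset sale (to non-banks) €48 billion: no currency enters or leaves circulation → 0.
Currency withdrawal €87 billion: notes leave the central bank → +€87B.
Net: −44 + 0 − 19 + 0 + 87 = +€24 billion.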